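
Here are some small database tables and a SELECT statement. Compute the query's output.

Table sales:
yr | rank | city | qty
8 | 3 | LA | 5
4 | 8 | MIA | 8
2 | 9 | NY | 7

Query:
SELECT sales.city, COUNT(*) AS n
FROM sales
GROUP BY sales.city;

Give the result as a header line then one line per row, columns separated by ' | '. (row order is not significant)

After GROUP BY (3 rows):
sales.city | n
LA | 1
MIA | 1
NY | 1

== RESULT ==
sales.city | n
LA | 1
MIA | 1
NY | 1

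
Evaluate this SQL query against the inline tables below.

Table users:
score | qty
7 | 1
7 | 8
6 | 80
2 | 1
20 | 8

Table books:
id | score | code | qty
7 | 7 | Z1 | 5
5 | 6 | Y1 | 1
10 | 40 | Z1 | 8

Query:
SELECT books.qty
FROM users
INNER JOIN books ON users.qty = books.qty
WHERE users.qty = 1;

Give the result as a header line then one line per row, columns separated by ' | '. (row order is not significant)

== RESULT ==
books.qty
1
1

Derivation:
After JOIN books (4 rows):
users.score | users.qty | books.id | books.score | books.code | books.qty
7 | 1 | 5 | 6 | Y1 | 1
7 | 8 | 10 | 40 | Z1 | 8
2 | 1 | 5 | 6 | Y1 | 1
20 | 8 | 10 | 40 | Z1 | 8
After WHERE (2 rows):
users.score | users.qty | books.id | books.score | books.code | books.qty
7 | 1 | 5 | 6 | Y1 | 1
2 | 1 | 5 | 6 | Y1 | 1
After SELECT (2 rows):
books.qty
1
1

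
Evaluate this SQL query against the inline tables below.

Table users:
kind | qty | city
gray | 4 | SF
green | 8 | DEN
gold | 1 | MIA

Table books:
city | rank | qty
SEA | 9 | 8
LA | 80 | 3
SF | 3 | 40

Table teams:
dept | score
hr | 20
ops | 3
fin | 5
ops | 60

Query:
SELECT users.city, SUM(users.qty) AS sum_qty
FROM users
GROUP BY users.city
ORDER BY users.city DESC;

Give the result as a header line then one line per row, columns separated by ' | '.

== RESULT ==
users.city | sum_qty
SF | 4
MIA | 1
DEN | 8

Derivation:
After GROUP BY (3 rows):
users.city | sum_qty
SF | 4
DEN | 8
MIA | 1
After ORDER BY (3 rows):
users.city | sum_qty
SF | 4
MIA | 1
DEN | 8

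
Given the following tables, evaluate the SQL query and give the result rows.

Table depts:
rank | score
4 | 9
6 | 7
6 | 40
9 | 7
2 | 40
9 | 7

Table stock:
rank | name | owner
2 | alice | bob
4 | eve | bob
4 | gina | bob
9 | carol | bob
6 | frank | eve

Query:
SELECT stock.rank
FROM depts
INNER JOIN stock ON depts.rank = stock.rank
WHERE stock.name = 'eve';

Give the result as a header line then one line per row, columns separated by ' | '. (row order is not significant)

After JOIN stock (7 rows):
depts.rank | depts.score | stock.rank | stock.name | stock.owner
4 | 9 | 4 | eve | bob
4 | 9 | 4 | gina | bob
6 | 7 | 6 | frank | eve
6 | 40 | 6 | frank | eve
9 | 7 | 9 | carol | bob
2 | 40 | 2 | alice | bob
9 | 7 | 9 | carol | bob
After WHERE (1 rows):
depts.rank | depts.score | stock.rank | stock.name | stock.owner
4 | 9 | 4 | eve | bob
After SELECT (1 rows):
stock.rank
4

== RESULT ==
stock.rank
4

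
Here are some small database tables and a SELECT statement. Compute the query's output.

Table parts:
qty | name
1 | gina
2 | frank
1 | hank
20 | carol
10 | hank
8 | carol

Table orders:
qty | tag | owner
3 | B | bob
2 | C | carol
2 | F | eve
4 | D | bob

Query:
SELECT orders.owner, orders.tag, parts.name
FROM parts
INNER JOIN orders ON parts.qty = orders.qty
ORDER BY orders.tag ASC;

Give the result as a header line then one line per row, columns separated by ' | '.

After JOIN orders (2 rows):
parts.qty | parts.name | orders.qty | orders.tag | orders.owner
2 | frank | 2 | C | carol
2 | frank | 2 | F | eve
After SELECT (2 rows):
orders.owner | orders.tag | parts.name
carol | C | frank
eve | F | frank
After ORDER BY (2 rows):
orders.owner | orders.tag | parts.name
carol | C | frank
eve | F | frank

== RESULT ==
orders.owner | orders.tag | parts.name
carol | C | frank
eve | F | frank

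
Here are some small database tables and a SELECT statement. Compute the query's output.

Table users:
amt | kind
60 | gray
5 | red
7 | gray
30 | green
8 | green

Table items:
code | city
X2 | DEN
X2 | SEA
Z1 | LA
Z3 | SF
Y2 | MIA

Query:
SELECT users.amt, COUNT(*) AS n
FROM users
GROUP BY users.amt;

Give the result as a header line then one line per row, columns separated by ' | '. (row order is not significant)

== RESULT ==
users.amt | n
60 | 1
5 | 1
7 | 1
30 | 1
8 | 1

Derivation:
After GROUP BY (5 rows):
users.amt | n
60 | 1
5 | 1
7 | 1
30 | 1
8 | 1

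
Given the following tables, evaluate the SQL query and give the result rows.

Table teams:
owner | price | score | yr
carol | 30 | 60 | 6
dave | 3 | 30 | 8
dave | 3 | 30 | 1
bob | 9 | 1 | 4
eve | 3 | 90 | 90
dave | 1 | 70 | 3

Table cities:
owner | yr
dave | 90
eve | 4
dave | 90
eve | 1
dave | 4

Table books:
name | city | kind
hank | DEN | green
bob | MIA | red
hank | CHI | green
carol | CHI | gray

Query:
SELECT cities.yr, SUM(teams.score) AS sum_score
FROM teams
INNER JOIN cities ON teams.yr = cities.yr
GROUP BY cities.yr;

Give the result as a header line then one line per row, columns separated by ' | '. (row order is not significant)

After JOIN cities (5 rows):
teams.owner | teams.price | teams.score | teams.yr | cities.owner | cities.yr
dave | 3 | 30 | 1 | eve | 1
bob | 9 | 1 | 4 | eve | 4
bob | 9 | 1 | 4 | dave | 4
eve | 3 | 90 | 90 | dave | 90
eve | 3 | 90 | 90 | dave | 90
After GROUP BY (3 rows):
cities.yr | sum_score
1 | 30
4 | 2
90 | 180

== RESULT ==
cities.yr | sum_score
1 | 30
4 | 2
90 | 180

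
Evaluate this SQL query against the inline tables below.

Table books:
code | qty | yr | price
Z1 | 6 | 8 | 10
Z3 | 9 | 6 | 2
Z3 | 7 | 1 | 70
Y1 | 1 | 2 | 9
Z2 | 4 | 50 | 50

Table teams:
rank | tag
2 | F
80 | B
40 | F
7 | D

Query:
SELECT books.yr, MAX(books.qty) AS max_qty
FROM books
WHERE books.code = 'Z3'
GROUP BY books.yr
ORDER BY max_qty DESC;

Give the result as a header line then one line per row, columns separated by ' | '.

== RESULT ==
books.yr | max_qty
6 | 9
1 | 7

Derivation:
After WHERE (2 rows):
books.code | books.qty | books.yr | books.price
Z3 | 9 | 6 | 2
Z3 | 7 | 1 | 70
After GROUP BY (2 rows):
books.yr | max_qty
6 | 9
1 | 7
After ORDER BY (2 rows):
books.yr | max_qty
6 | 9
1 | 7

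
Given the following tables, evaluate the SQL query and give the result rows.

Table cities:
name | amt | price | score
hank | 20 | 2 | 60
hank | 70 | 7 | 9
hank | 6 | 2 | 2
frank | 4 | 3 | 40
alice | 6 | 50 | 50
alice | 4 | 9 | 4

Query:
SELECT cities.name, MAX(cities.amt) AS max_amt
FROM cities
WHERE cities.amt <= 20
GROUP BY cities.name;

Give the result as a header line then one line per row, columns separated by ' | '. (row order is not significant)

== RESULT ==
cities.name | max_amt
hank | 20
frank | 4
alice | 6

Derivation:
After WHERE (5 rows):
cities.name | cities.amt | cities.price | cities.score
hank | 20 | 2 | 60
hank | 6 | 2 | 2
frank | 4 | 3 | 40
alice | 6 | 50 | 50
alice | 4 | 9 | 4
After GROUP BY (3 rows):
cities.name | max_amt
hank | 20
frank | 4
alice | 6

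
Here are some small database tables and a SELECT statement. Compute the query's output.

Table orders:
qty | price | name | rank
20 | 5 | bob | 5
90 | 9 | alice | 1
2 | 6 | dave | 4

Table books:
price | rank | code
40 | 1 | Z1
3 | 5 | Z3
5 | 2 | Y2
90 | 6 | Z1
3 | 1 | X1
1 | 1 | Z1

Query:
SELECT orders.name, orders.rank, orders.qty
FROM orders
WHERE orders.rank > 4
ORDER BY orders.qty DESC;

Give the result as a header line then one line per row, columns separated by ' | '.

== RESULT ==
orders.name | orders.rank | orders.qty
bob | 5 | 20

Derivation:
After WHERE (1 rows):
orders.qty | orders.price | orders.name | orders.rank
20 | 5 | bob | 5
After SELECT (1 rows):
orders.name | orders.rank | orders.qty
bob | 5 | 20
After ORDER BY (1 rows):
orders.name | orders.rank | orders.qty
bob | 5 | 20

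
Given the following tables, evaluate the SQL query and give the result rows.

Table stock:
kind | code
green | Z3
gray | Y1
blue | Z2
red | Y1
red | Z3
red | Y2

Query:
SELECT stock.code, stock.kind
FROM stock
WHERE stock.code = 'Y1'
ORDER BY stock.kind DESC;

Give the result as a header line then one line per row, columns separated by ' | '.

== RESULT ==
stock.code | stock.kind
Y1 | red
Y1 | gray

Derivation:
After WHERE (2 rows):
stock.kind | stock.code
gray | Y1
red | Y1
After SELECT (2 rows):
stock.code | stock.kind
Y1 | gray
Y1 | red
After ORDER BY (2 rows):
stock.code | stock.kind
Y1 | red
Y1 | gray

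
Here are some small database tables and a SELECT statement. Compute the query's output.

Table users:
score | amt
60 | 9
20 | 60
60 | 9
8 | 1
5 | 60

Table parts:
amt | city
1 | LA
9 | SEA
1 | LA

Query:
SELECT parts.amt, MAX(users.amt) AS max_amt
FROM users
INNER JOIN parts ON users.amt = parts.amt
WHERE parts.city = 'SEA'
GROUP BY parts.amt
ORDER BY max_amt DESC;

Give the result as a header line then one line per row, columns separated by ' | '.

== RESULT ==
parts.amt | max_amt
9 | 9

Derivation:
After JOIN parts (4 rows):
users.score | users.amt | parts.amt | parts.city
60 | 9 | 9 | SEA
60 | 9 | 9 | SEA
8 | 1 | 1 | LA
8 | 1 | 1 | LA
After WHERE (2 rows):
users.score | users.amt | parts.amt | parts.city
60 | 9 | 9 | SEA
60 | 9 | 9 | SEA
After GROUP BY (1 rows):
parts.amt | max_amt
9 | 9
After ORDER BY (1 rows):
parts.amt | max_amt
9 | 9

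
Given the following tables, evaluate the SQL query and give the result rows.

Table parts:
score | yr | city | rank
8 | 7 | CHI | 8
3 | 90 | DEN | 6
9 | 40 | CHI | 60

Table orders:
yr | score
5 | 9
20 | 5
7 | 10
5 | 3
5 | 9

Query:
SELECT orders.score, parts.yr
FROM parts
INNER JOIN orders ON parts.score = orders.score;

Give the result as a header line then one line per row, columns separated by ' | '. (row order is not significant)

After JOIN orders (3 rows):
parts.score | parts.yr | parts.city | parts.rank | orders.yr | orders.score
3 | 90 | DEN | 6 | 5 | 3
9 | 40 | CHI | 60 | 5 | 9
9 | 40 | CHI | 60 | 5 | 9
After SELECT (3 rows):
orders.score | parts.yr
3 | 90
9 | 40
9 | 40

== RESULT ==
orders.score | parts.yr
3 | 90
9 | 40
9 | 40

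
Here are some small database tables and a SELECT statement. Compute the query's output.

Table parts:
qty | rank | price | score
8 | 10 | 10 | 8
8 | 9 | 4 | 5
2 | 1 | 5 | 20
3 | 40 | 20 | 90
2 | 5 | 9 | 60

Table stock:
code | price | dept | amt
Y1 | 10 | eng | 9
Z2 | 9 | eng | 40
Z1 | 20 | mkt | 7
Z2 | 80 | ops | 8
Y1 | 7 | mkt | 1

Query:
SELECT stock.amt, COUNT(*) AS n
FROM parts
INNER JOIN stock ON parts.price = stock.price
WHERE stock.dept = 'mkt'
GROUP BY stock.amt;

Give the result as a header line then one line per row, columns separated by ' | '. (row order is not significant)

== RESULT ==
stock.amt | n
7 | 1

Derivation:
After JOIN stock (3 rows):
parts.qty | parts.rank | parts.price | parts.score | stock.code | stock.price | stock.dept | stock.amt
8 | 10 | 10 | 8 | Y1 | 10 | eng | 9
3 | 40 | 20 | 90 | Z1 | 20 | mkt | 7
2 | 5 | 9 | 60 | Z2 | 9 | eng | 40
After WHERE (1 rows):
parts.qty | parts.rank | parts.price | parts.score | stock.code | stock.price | stock.dept | stock.amt
3 | 40 | 20 | 90 | Z1 | 20 | mkt | 7
After GROUP BY (1 rows):
stock.amt | n
7 | 1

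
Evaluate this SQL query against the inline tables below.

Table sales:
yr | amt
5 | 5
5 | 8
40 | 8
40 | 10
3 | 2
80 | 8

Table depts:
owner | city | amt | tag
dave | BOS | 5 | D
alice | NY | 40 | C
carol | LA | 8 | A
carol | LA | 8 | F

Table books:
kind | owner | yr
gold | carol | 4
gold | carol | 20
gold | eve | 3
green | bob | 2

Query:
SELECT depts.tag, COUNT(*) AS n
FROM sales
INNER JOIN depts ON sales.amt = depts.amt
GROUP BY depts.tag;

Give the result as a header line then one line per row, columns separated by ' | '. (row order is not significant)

After JOIN depts (7 rows):
sales.yr | sales.amt | depts.owner | depts.city | depts.amt | depts.tag
5 | 5 | dave | BOS | 5 | D
5 | 8 | carol | LA | 8 | A
5 | 8 | carol | LA | 8 | F
40 | 8 | carol | LA | 8 | A
40 | 8 | carol | LA | 8 | F
80 | 8 | carol | LA | 8 | A
80 | 8 | carol | LA | 8 | F
After GROUP BY (3 rows):
depts.tag | n
D | 1
A | 3
F | 3

== RESULT ==
depts.tag | n
D | 1
A | 3
F | 3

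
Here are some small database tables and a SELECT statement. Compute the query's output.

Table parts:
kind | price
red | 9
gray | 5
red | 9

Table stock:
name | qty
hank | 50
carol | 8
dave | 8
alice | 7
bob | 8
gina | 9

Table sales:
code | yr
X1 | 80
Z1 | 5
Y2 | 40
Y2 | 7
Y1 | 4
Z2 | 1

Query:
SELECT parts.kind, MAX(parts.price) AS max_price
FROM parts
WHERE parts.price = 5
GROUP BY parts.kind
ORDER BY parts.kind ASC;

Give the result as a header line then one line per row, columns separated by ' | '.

== RESULT ==
parts.kind | max_price
gray | 5

Derivation:
After WHERE (1 rows):
parts.kind | parts.price
gray | 5
After GROUP BY (1 rows):
parts.kind | max_price
gray | 5
After ORDER BY (1 rows):
parts.kind | max_price
gray | 5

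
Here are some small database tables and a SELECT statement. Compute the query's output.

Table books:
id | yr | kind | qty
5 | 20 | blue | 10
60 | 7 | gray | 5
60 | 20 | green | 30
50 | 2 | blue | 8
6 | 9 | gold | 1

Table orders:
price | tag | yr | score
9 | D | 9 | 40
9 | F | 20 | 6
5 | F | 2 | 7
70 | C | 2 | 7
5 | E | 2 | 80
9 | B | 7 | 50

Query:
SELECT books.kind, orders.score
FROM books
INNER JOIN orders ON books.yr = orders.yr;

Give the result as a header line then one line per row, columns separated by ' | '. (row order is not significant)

== RESULT ==
books.kind | orders.score
blue | 6
gray | 50
green | 6
blue | 7
blue | 7
blue | 80
gold | 40

Derivation:
After JOIN orders (7 rows):
books.id | books.yr | books.kind | books.qty | orders.price | orders.tag | orders.yr | orders.score
5 | 20 | blue | 10 | 9 | F | 20 | 6
60 | 7 | gray | 5 | 9 | B | 7 | 50
60 | 20 | green | 30 | 9 | F | 20 | 6
50 | 2 | blue | 8 | 5 | F | 2 | 7
50 | 2 | blue | 8 | 70 | C | 2 | 7
50 | 2 | blue | 8 | 5 | E | 2 | 80
6 | 9 | gold | 1 | 9 | D | 9 | 40
After SELECT (7 rows):
books.kind | orders.score
blue | 6
gray | 50
green | 6
blue | 7
blue | 7
blue | 80
gold | 40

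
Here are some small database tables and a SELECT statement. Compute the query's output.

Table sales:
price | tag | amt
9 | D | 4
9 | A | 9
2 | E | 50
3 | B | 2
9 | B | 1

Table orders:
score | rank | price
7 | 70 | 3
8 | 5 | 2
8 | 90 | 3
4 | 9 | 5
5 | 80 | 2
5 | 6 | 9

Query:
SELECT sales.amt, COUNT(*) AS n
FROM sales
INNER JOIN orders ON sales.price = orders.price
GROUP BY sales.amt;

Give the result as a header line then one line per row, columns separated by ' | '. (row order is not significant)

After JOIN orders (7 rows):
sales.price | sales.tag | sales.amt | orders.score | orders.rank | orders.price
9 | D | 4 | 5 | 6 | 9
9 | A | 9 | 5 | 6 | 9
2 | E | 50 | 8 | 5 | 2
2 | E | 50 | 5 | 80 | 2
3 | B | 2 | 7 | 70 | 3
3 | B | 2 | 8 | 90 | 3
9 | B | 1 | 5 | 6 | 9
After GROUP BY (5 rows):
sales.amt | n
4 | 1
9 | 1
50 | 2
2 | 2
1 | 1

== RESULT ==
sales.amt | n
4 | 1
9 | 1
50 | 2
2 | 2
1 | 1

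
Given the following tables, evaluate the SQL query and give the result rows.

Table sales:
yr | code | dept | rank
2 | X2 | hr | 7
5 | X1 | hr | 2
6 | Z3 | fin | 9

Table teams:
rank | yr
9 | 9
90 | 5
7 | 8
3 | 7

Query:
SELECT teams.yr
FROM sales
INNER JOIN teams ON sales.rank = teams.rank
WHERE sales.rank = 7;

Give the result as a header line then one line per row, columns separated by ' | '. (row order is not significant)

== RESULT ==
teams.yr
8

Derivation:
After JOIN teams (2 rows):
sales.yr | sales.code | sales.dept | sales.rank | teams.rank | teams.yr
2 | X2 | hr | 7 | 7 | 8
6 | Z3 | fin | 9 | 9 | 9
After WHERE (1 rows):
sales.yr | sales.code | sales.dept | sales.rank | teams.rank | teams.yr
2 | X2 | hr | 7 | 7 | 8
After SELECT (1 rows):
teams.yr
8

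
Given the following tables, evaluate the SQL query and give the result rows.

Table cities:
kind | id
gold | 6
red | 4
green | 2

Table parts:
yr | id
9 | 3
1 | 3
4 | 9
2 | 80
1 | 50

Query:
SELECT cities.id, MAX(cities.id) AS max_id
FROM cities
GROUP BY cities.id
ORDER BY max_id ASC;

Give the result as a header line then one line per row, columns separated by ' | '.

After GROUP BY (3 rows):
cities.id | max_id
6 | 6
4 | 4
2 | 2
After ORDER BY (3 rows):
cities.id | max_id
2 | 2
4 | 4
6 | 6

== RESULT ==
cities.id | max_id
2 | 2
4 | 4
6 | 6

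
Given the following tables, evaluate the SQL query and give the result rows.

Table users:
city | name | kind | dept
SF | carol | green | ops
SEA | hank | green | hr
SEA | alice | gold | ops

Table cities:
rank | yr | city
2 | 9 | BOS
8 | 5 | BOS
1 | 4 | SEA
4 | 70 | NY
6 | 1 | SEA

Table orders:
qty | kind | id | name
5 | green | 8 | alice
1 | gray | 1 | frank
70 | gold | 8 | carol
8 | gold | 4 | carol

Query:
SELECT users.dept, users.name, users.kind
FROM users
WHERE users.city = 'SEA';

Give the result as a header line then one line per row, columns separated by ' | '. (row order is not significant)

After WHERE (2 rows):
users.city | users.name | users.kind | users.dept
SEA | hank | green | hr
SEA | alice | gold | ops
After SELECT (2 rows):
users.dept | users.name | users.kind
hr | hank | green
ops | alice | gold

== RESULT ==
users.dept | users.name | users.kind
hr | hank | green
ops | alice | gold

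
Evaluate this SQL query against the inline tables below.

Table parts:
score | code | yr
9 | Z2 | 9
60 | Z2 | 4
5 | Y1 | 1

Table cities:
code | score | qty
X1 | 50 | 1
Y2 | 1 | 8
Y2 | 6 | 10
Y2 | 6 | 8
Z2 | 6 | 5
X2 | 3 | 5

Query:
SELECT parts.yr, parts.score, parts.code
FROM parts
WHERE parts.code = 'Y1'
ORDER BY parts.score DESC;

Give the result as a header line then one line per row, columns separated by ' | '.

After WHERE (1 rows):
parts.score | parts.code | parts.yr
5 | Y1 | 1
After SELECT (1 rows):
parts.yr | parts.score | parts.code
1 | 5 | Y1
After ORDER BY (1 rows):
parts.yr | parts.score | parts.code
1 | 5 | Y1

== RESULT ==
parts.yr | parts.score | parts.code
1 | 5 | Y1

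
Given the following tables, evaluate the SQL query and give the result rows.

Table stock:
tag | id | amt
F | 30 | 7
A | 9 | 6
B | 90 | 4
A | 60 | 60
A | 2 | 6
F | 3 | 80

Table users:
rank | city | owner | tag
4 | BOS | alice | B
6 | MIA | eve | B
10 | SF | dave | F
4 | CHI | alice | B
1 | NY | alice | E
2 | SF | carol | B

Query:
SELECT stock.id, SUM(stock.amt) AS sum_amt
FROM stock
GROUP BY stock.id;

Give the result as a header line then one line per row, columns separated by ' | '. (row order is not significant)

After GROUP BY (6 rows):
stock.id | sum_amt
30 | 7
9 | 6
90 | 4
60 | 60
2 | 6
3 | 80

== RESULT ==
stock.id | sum_amt
30 | 7
9 | 6
90 | 4
60 | 60
2 | 6
3 | 80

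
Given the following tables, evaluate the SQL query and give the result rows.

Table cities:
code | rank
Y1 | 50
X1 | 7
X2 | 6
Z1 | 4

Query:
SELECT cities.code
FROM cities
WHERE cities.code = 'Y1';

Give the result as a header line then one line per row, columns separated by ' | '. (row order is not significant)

After WHERE (1 rows):
cities.code | cities.rank
Y1 | 50
After SELECT (1 rows):
cities.code
Y1

== RESULT ==
cities.code
Y1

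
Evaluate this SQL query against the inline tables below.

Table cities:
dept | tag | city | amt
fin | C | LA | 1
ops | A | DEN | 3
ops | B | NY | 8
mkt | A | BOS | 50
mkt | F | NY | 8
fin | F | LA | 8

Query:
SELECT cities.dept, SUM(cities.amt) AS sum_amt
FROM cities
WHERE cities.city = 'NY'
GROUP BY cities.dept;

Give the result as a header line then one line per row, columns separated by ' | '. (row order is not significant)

After WHERE (2 rows):
cities.dept | cities.tag | cities.city | cities.amt
ops | B | NY | 8
mkt | F | NY | 8
After GROUP BY (2 rows):
cities.dept | sum_amt
ops | 8
mkt | 8

== RESULT ==
cities.dept | sum_amt
ops | 8
mkt | 8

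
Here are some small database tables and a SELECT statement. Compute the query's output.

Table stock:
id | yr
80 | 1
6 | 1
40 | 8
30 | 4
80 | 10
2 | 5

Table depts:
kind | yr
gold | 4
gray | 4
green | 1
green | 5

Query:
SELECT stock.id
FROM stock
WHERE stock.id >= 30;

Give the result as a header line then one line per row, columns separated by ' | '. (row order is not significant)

== RESULT ==
stock.id
80
40
30
80

Derivation:
After WHERE (4 rows):
stock.id | stock.yr
80 | 1
40 | 8
30 | 4
80 | 10
After SELECT (4 rows):
stock.id
80
40
30
80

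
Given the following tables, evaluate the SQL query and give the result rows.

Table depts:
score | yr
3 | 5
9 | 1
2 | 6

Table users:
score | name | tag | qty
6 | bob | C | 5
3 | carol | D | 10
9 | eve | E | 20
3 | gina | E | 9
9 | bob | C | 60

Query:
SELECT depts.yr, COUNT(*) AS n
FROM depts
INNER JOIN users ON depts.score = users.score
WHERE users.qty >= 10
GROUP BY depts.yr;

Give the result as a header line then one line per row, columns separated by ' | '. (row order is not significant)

== RESULT ==
depts.yr | n
5 | 1
1 | 2

Derivation:
After JOIN users (4 rows):
depts.score | depts.yr | users.score | users.name | users.tag | users.qty
3 | 5 | 3 | carol | D | 10
3 | 5 | 3 | gina | E | 9
9 | 1 | 9 | eve | E | 20
9 | 1 | 9 | bob | C | 60
After WHERE (3 rows):
depts.score | depts.yr | users.score | users.name | users.tag | users.qty
3 | 5 | 3 | carol | D | 10
9 | 1 | 9 | eve | E | 20
9 | 1 | 9 | bob | C | 60
After GROUP BY (2 rows):
depts.yr | n
5 | 1
1 | 2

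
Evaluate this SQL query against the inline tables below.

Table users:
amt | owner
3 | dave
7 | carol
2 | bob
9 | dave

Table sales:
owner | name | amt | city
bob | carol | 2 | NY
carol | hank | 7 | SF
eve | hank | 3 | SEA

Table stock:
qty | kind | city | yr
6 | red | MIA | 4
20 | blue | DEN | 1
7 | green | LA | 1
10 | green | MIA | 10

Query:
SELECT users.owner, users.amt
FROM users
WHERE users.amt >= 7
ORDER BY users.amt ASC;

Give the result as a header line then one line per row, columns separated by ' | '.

== RESULT ==
users.owner | users.amt
carol | 7
dave | 9

Derivation:
After WHERE (2 rows):
users.amt | users.owner
7 | carol
9 | dave
After SELECT (2 rows):
users.owner | users.amt
carol | 7
dave | 9
After ORDER BY (2 rows):
users.owner | users.amt
carol | 7
dave | 9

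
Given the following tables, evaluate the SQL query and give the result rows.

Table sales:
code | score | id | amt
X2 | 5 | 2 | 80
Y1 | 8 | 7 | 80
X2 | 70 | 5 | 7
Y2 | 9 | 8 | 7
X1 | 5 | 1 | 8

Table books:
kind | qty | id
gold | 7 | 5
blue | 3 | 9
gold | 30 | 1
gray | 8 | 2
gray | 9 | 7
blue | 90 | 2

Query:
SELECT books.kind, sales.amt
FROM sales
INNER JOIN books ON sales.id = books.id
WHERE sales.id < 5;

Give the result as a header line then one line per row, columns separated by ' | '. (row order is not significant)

== RESULT ==
books.kind | sales.amt
gray | 80
blue | 80
gold | 8

Derivation:
After JOIN books (5 rows):
sales.code | sales.score | sales.id | sales.amt | books.kind | books.qty | books.id
X2 | 5 | 2 | 80 | gray | 8 | 2
X2 | 5 | 2 | 80 | blue | 90 | 2
Y1 | 8 | 7 | 80 | gray | 9 | 7
X2 | 70 | 5 | 7 | gold | 7 | 5
X1 | 5 | 1 | 8 | gold | 30 | 1
After WHERE (3 rows):
sales.code | sales.score | sales.id | sales.amt | books.kind | books.qty | books.id
X2 | 5 | 2 | 80 | gray | 8 | 2
X2 | 5 | 2 | 80 | blue | 90 | 2
X1 | 5 | 1 | 8 | gold | 30 | 1
After SELECT (3 rows):
books.kind | sales.amt
gray | 80
blue | 80
gold | 8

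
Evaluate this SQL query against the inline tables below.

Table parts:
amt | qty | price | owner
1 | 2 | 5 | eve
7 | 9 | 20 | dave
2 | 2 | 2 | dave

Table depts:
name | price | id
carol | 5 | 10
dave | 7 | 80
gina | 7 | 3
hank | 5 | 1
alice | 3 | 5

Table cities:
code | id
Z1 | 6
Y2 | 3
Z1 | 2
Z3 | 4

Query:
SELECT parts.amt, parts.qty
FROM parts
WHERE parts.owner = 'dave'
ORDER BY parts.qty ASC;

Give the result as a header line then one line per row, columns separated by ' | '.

== RESULT ==
parts.amt | parts.qty
2 | 2
7 | 9

Derivation:
After WHERE (2 rows):
parts.amt | parts.qty | parts.price | parts.owner
7 | 9 | 20 | dave
2 | 2 | 2 | dave
After SELECT (2 rows):
parts.amt | parts.qty
7 | 9
2 | 2
After ORDER BY (2 rows):
parts.amt | parts.qty
2 | 2
7 | 9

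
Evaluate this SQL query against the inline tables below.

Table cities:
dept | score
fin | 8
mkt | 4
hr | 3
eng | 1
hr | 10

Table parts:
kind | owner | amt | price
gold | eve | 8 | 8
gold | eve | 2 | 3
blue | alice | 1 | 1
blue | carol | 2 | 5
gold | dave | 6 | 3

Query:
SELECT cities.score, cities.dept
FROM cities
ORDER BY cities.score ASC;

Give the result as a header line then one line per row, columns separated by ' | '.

After SELECT (5 rows):
cities.score | cities.dept
8 | fin
4 | mkt
3 | hr
1 | eng
10 | hr
After ORDER BY (5 rows):
cities.score | cities.dept
1 | eng
3 | hr
4 | mkt
8 | fin
10 | hr

== RESULT ==
cities.score | cities.dept
1 | eng
3 | hr
4 | mkt
8 | fin
10 | hr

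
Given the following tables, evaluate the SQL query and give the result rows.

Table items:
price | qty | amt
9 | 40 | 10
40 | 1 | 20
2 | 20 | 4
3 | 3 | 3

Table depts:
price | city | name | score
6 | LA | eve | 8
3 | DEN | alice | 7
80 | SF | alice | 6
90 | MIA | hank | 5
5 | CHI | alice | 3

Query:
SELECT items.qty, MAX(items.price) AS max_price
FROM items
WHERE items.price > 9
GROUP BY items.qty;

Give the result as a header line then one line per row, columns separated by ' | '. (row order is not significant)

After WHERE (1 rows):
items.price | items.qty | items.amt
40 | 1 | 20
After GROUP BY (1 rows):
items.qty | max_price
1 | 40

== RESULT ==
items.qty | max_price
1 | 40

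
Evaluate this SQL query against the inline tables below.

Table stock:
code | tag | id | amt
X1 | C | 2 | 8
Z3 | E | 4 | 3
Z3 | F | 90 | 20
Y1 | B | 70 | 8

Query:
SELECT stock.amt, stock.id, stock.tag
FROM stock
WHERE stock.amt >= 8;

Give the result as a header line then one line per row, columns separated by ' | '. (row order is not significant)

== RESULT ==
stock.amt | stock.id | stock.tag
8 | 2 | C
20 | 90 | F
8 | 70 | B

Derivation:
After WHERE (3 rows):
stock.code | stock.tag | stock.id | stock.amt
X1 | C | 2 | 8
Z3 | F | 90 | 20
Y1 | B | 70 | 8
After SELECT (3 rows):
stock.amt | stock.id | stock.tag
8 | 2 | C
20 | 90 | F
8 | 70 | B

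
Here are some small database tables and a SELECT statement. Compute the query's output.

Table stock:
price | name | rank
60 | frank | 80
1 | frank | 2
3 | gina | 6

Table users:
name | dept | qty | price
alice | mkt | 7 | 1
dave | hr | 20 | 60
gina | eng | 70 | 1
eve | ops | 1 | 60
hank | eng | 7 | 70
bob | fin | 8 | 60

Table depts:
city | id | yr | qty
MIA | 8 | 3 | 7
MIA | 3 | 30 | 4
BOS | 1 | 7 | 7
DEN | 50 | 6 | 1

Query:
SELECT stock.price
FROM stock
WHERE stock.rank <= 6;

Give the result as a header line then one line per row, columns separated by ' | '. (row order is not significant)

== RESULT ==
stock.price
1
3

Derivation:
After WHERE (2 rows):
stock.price | stock.name | stock.rank
1 | frank | 2
3 | gina | 6
After SELECT (2 rows):
stock.price
1
3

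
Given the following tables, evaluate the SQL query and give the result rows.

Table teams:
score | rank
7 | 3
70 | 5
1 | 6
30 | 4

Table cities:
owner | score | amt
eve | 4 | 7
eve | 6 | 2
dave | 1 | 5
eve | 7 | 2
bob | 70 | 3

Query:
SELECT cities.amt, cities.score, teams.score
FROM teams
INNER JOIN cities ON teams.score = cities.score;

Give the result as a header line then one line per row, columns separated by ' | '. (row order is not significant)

== RESULT ==
cities.amt | cities.score | teams.score
2 | 7 | 7
3 | 70 | 70
5 | 1 | 1

Derivation:
After JOIN cities (3 rows):
teams.score | teams.rank | cities.owner | cities.score | cities.amt
7 | 3 | eve | 7 | 2
70 | 5 | bob | 70 | 3
1 | 6 | dave | 1 | 5
After SELECT (3 rows):
cities.amt | cities.score | teams.score
2 | 7 | 7
3 | 70 | 70
5 | 1 | 1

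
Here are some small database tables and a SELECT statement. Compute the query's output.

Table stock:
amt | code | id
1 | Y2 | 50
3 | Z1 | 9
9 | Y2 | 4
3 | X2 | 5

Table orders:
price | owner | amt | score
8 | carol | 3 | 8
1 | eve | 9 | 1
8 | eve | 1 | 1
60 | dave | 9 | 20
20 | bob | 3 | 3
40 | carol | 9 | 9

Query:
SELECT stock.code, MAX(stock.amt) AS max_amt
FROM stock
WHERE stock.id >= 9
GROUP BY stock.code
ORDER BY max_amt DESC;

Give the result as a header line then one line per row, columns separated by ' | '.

After WHERE (2 rows):
stock.amt | stock.code | stock.id
1 | Y2 | 50
3 | Z1 | 9
After GROUP BY (2 rows):
stock.code | max_amt
Y2 | 1
Z1 | 3
After ORDER BY (2 rows):
stock.code | max_amt
Z1 | 3
Y2 | 1

== RESULT ==
stock.code | max_amt
Z1 | 3
Y2 | 1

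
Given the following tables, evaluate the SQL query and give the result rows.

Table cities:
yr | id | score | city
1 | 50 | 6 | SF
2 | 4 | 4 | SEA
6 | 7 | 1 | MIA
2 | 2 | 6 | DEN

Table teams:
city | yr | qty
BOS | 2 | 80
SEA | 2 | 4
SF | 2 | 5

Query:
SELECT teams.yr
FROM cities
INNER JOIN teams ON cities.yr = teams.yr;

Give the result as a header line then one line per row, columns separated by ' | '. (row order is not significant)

After JOIN teams (6 rows):
cities.yr | cities.id | cities.score | cities.city | teams.city | teams.yr | teams.qty
2 | 4 | 4 | SEA | BOS | 2 | 80
2 | 4 | 4 | SEA | SEA | 2 | 4
2 | 4 | 4 | SEA | SF | 2 | 5
2 | 2 | 6 | DEN | BOS | 2 | 80
2 | 2 | 6 | DEN | SEA | 2 | 4
2 | 2 | 6 | DEN | SF | 2 | 5
After SELECT (6 rows):
teams.yr
2
2
2
2
2
2

== RESULT ==
teams.yr
2
2
2
2
2
2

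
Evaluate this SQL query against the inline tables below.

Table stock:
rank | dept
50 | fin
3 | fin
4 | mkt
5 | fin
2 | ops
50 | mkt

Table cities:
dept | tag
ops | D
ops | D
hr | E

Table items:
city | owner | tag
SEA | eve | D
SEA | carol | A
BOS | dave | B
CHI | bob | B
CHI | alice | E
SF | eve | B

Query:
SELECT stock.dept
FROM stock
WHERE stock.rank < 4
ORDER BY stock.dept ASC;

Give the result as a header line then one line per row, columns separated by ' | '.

== RESULT ==
stock.dept
fin
ops

Derivation:
After WHERE (2 rows):
stock.rank | stock.dept
3 | fin
2 | ops
After SELECT (2 rows):
stock.dept
fin
ops
After ORDER BY (2 rows):
stock.dept
fin
ops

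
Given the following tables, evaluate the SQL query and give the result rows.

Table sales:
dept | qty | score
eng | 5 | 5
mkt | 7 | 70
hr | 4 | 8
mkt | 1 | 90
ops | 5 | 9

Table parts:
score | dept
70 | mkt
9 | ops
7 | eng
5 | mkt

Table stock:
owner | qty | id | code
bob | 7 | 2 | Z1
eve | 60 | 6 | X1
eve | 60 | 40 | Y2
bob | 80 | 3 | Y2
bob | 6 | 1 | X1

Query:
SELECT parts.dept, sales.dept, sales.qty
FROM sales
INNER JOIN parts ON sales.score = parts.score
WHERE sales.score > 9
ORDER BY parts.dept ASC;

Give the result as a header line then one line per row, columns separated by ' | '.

After JOIN parts (3 rows):
sales.dept | sales.qty | sales.score | parts.score | parts.dept
eng | 5 | 5 | 5 | mkt
mkt | 7 | 70 | 70 | mkt
ops | 5 | 9 | 9 | ops
After WHERE (1 rows):
sales.dept | sales.qty | sales.score | parts.score | parts.dept
mkt | 7 | 70 | 70 | mkt
After SELECT (1 rows):
parts.dept | sales.dept | sales.qty
mkt | mkt | 7
After ORDER BY (1 rows):
parts.dept | sales.dept | sales.qty
mkt | mkt | 7

== RESULT ==
parts.dept | sales.dept | sales.qty
mkt | mkt | 7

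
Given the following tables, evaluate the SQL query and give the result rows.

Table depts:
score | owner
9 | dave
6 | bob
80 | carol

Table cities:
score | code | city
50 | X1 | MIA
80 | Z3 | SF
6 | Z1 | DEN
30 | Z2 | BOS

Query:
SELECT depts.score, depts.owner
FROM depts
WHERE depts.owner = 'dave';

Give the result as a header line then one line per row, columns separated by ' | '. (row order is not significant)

== RESULT ==
depts.score | depts.owner
9 | dave

Derivation:
After WHERE (1 rows):
depts.score | depts.owner
9 | dave
After SELECT (1 rows):
depts.score | depts.owner
9 | dave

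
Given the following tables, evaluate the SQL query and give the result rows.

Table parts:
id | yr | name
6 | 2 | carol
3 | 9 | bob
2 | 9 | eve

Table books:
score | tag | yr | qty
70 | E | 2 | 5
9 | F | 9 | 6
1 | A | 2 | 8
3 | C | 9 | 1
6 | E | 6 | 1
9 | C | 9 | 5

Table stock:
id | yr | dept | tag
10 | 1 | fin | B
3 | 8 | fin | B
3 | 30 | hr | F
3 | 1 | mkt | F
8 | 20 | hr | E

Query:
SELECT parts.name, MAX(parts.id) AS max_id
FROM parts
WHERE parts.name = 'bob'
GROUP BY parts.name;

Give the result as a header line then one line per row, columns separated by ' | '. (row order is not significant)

== RESULT ==
parts.name | max_id
bob | 3

Derivation:
After WHERE (1 rows):
parts.id | parts.yr | parts.name
3 | 9 | bob
After GROUP BY (1 rows):
parts.name | max_id
bob | 3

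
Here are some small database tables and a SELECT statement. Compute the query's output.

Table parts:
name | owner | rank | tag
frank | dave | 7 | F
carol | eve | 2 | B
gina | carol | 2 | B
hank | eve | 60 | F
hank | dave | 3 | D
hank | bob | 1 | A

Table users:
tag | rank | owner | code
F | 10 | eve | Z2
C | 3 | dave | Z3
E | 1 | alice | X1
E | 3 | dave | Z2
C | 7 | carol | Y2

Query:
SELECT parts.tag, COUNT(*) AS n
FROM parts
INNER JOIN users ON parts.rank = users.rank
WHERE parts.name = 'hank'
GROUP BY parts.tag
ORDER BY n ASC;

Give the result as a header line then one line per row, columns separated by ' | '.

== RESULT ==
parts.tag | n
A | 1
D | 2

Derivation:
After JOIN users (4 rows):
parts.name | parts.owner | parts.rank | parts.tag | users.tag | users.rank | users.owner | users.code
frank | dave | 7 | F | C | 7 | carol | Y2
hank | dave | 3 | D | C | 3 | dave | Z3
hank | dave | 3 | D | E | 3 | dave | Z2
hank | bob | 1 | A | E | 1 | alice | X1
After WHERE (3 rows):
parts.name | parts.owner | parts.rank | parts.tag | users.tag | users.rank | users.owner | users.code
hank | dave | 3 | D | C | 3 | dave | Z3
hank | dave | 3 | D | E | 3 | dave | Z2
hank | bob | 1 | A | E | 1 | alice | X1
After GROUP BY (2 rows):
parts.tag | n
D | 2
A | 1
After ORDER BY (2 rows):
parts.tag | n
A | 1
D | 2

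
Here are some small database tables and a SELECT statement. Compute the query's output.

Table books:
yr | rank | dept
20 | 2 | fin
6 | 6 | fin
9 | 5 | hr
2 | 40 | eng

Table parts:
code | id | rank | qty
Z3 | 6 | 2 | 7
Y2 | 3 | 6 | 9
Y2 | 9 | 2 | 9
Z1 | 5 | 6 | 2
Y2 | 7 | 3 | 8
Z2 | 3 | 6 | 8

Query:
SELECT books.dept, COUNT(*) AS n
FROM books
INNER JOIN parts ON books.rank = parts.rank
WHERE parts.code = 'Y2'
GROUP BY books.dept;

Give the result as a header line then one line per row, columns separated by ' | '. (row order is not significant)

After JOIN parts (5 rows):
books.yr | books.rank | books.dept | parts.code | parts.id | parts.rank | parts.qty
20 | 2 | fin | Z3 | 6 | 2 | 7
20 | 2 | fin | Y2 | 9 | 2 | 9
6 | 6 | fin | Y2 | 3 | 6 | 9
6 | 6 | fin | Z1 | 5 | 6 | 2
6 | 6 | fin | Z2 | 3 | 6 | 8
After WHERE (2 rows):
books.yr | books.rank | books.dept | parts.code | parts.id | parts.rank | parts.qty
20 | 2 | fin | Y2 | 9 | 2 | 9
6 | 6 | fin | Y2 | 3 | 6 | 9
After GROUP BY (1 rows):
books.dept | n
fin | 2

== RESULT ==
books.dept | n
fin | 2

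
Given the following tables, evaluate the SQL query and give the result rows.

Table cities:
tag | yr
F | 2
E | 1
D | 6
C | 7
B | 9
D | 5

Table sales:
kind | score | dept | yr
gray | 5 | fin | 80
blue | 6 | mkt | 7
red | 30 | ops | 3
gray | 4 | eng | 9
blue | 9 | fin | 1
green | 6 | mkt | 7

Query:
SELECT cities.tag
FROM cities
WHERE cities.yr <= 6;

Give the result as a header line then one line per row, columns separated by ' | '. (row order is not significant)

After WHERE (4 rows):
cities.tag | cities.yr
F | 2
E | 1
D | 6
D | 5
After SELECT (4 rows):
cities.tag
F
E
D
D

== RESULT ==
cities.tag
F
E
D
D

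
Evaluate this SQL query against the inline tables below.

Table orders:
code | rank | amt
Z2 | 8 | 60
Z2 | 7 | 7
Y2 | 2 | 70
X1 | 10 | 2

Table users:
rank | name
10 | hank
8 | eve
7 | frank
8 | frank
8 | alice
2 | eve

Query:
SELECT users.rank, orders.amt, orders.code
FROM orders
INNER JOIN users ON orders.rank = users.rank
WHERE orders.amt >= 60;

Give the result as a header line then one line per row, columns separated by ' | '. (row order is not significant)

== RESULT ==
users.rank | orders.amt | orders.code
8 | 60 | Z2
8 | 60 | Z2
8 | 60 | Z2
2 | 70 | Y2

Derivation:
After JOIN users (6 rows):
orders.code | orders.rank | orders.amt | users.rank | users.name
Z2 | 8 | 60 | 8 | eve
Z2 | 8 | 60 | 8 | frank
Z2 | 8 | 60 | 8 | alice
Z2 | 7 | 7 | 7 | frank
Y2 | 2 | 70 | 2 | eve
X1 | 10 | 2 | 10 | hank
After WHERE (4 rows):
orders.code | orders.rank | orders.amt | users.rank | users.name
Z2 | 8 | 60 | 8 | eve
Z2 | 8 | 60 | 8 | frank
Z2 | 8 | 60 | 8 | alice
Y2 | 2 | 70 | 2 | eve
After SELECT (4 rows):
users.rank | orders.amt | orders.code
8 | 60 | Z2
8 | 60 | Z2
8 | 60 | Z2
2 | 70 | Y2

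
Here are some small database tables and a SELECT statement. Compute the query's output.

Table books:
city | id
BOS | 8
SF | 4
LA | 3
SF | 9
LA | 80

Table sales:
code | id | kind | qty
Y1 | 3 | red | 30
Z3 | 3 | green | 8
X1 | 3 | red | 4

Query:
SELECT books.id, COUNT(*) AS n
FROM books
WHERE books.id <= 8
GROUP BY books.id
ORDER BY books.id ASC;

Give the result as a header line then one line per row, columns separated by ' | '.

After WHERE (3 rows):
books.city | books.id
BOS | 8
SF | 4
LA | 3
After GROUP BY (3 rows):
books.id | n
8 | 1
4 | 1
3 | 1
After ORDER BY (3 rows):
books.id | n
3 | 1
4 | 1
8 | 1

== RESULT ==
books.id | n
3 | 1
4 | 1
8 | 1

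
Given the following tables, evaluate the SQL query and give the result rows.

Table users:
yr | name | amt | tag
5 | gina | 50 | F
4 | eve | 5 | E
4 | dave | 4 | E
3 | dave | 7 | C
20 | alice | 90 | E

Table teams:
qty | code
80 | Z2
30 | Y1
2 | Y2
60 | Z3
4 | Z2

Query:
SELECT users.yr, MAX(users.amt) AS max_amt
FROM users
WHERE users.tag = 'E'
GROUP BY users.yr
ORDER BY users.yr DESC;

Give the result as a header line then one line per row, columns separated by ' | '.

After WHERE (3 rows):
users.yr | users.name | users.amt | users.tag
4 | eve | 5 | E
4 | dave | 4 | E
20 | alice | 90 | E
After GROUP BY (2 rows):
users.yr | max_amt
4 | 5
20 | 90
After ORDER BY (2 rows):
users.yr | max_amt
20 | 90
4 | 5

== RESULT ==
users.yr | max_amt
20 | 90
4 | 5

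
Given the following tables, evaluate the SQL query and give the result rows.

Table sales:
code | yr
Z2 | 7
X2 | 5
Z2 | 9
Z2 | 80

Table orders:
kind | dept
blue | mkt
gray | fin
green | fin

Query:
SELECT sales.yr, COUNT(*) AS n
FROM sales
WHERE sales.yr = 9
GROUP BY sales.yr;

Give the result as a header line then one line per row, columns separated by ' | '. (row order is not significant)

== RESULT ==
sales.yr | n
9 | 1

Derivation:
After WHERE (1 rows):
sales.code | sales.yr
Z2 | 9
After GROUP BY (1 rows):
sales.yr | n
9 | 1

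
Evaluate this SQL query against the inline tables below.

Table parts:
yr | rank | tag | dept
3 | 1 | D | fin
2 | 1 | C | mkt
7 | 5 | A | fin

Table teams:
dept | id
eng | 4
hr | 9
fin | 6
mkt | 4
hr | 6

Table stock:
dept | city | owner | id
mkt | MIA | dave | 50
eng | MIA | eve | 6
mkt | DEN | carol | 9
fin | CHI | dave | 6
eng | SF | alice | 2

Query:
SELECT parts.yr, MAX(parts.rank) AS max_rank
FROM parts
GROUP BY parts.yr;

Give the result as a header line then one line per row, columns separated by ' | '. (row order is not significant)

After GROUP BY (3 rows):
parts.yr | max_rank
3 | 1
2 | 1
7 | 5

== RESULT ==
parts.yr | max_rank
3 | 1
2 | 1
7 | 5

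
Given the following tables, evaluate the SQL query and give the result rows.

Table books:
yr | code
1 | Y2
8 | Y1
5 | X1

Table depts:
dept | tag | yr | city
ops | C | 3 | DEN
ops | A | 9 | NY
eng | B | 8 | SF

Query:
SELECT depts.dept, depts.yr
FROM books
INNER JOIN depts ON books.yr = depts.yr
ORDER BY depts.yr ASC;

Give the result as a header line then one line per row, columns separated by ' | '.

== RESULT ==
depts.dept | depts.yr
eng | 8

Derivation:
After JOIN depts (1 rows):
books.yr | books.code | depts.dept | depts.tag | depts.yr | depts.city
8 | Y1 | eng | B | 8 | SF
After SELECT (1 rows):
depts.dept | depts.yr
eng | 8
After ORDER BY (1 rows):
depts.dept | depts.yr
eng | 8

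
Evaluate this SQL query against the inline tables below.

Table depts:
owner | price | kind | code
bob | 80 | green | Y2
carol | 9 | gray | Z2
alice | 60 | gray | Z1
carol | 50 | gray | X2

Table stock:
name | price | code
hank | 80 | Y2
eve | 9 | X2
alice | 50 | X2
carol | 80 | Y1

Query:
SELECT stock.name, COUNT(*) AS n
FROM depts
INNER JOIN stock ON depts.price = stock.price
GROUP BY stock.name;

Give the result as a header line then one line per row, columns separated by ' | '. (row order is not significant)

After JOIN stock (4 rows):
depts.owner | depts.price | depts.kind | depts.code | stock.name | stock.price | stock.code
bob | 80 | green | Y2 | hank | 80 | Y2
bob | 80 | green | Y2 | carol | 80 | Y1
carol | 9 | gray | Z2 | eve | 9 | X2
carol | 50 | gray | X2 | alice | 50 | X2
After GROUP BY (4 rows):
stock.name | n
hank | 1
carol | 1
eve | 1
alice | 1

== RESULT ==
stock.name | n
hank | 1
carol | 1
eve | 1
alice | 1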